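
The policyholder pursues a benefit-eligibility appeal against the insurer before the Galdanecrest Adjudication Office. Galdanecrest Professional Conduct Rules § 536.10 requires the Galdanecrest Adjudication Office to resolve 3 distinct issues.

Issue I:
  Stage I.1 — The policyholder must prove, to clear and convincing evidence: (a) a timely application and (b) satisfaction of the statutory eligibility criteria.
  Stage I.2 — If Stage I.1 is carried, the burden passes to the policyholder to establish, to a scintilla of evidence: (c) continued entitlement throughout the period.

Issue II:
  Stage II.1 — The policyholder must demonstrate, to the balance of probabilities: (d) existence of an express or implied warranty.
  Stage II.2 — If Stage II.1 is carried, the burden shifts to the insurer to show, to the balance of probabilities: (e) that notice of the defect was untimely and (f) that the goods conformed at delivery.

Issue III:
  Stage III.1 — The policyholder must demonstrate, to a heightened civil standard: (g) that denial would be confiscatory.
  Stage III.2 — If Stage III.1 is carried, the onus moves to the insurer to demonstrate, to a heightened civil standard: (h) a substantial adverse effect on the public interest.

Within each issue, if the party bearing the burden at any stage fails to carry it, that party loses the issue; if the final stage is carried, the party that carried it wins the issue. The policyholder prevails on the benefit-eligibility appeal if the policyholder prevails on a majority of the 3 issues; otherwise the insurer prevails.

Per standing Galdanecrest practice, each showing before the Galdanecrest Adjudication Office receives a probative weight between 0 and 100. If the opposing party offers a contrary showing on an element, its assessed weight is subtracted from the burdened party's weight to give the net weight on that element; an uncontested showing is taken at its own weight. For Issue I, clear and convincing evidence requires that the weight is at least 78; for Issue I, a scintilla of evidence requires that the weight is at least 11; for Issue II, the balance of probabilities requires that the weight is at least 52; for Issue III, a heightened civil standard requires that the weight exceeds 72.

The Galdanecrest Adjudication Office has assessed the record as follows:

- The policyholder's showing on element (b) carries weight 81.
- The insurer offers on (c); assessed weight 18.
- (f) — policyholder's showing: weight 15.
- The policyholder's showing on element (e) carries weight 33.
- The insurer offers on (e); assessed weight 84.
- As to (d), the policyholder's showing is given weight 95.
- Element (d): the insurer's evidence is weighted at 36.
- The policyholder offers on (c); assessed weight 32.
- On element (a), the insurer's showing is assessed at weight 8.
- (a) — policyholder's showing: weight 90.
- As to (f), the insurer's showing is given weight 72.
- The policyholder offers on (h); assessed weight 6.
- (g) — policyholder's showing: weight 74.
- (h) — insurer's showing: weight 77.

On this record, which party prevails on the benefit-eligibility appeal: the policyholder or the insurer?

— Issue I —
Stage I.1 (policyholder, clear and convincing evidence, weight is at least 78): (a) net 90−8=82 ≥ 78 — meets; (b) 81 ≥ 78 — meets.
  Stage I.1 is satisfied; the policyholder continues to bear the burden.
Stage I.2 (policyholder, a scintilla of evidence, weight is at least 11): (c) net 32−18=14 ≥ 11 — meets.
  All elements met at the final stage.
With every stage satisfied, the policyholder prevails on this issue.
— Issue II —
Stage II.1 — burden on policyholder; standard: the balance of probabilities (weight is at least 52).
    (d): 95 − 36 = 59 ≥ 52 [met]
  All elements met. The burden passes to the insurer.
Stage II.2 — burden on insurer; standard: the balance of probabilities (weight is at least 52).
    (e): 84 − 33 = 51 < 52 [not met]
    (f): 72 − 15 = 57 ≥ 52 [met]
  The insurer does not carry Stage II.2.
The policyholder prevails on this issue.
— Issue III —
At Stage III.1 the policyholder must meet a heightened civil standard (weight exceeds 72): on (g) the weight is 74, > 72, so (g) meets the standard.
  The policyholder carries Stage III.1; the insurer now bears the burden.
At Stage III.2 the insurer must meet a heightened civil standard (weight exceeds 72): on (h) the weight is 77 less the opposing 6 gives net 71, which does not exceed 72, so (h) does not meet the standard.
  Not every element is met, so the insurer fails to carry Stage III.2.
The policyholder prevails on this issue.
Per-issue: Issue I → policyholder; Issue II → policyholder; Issue III → policyholder. The policyholder must prevail on a majority of issues; overall, the policyholder prevails.

policyholder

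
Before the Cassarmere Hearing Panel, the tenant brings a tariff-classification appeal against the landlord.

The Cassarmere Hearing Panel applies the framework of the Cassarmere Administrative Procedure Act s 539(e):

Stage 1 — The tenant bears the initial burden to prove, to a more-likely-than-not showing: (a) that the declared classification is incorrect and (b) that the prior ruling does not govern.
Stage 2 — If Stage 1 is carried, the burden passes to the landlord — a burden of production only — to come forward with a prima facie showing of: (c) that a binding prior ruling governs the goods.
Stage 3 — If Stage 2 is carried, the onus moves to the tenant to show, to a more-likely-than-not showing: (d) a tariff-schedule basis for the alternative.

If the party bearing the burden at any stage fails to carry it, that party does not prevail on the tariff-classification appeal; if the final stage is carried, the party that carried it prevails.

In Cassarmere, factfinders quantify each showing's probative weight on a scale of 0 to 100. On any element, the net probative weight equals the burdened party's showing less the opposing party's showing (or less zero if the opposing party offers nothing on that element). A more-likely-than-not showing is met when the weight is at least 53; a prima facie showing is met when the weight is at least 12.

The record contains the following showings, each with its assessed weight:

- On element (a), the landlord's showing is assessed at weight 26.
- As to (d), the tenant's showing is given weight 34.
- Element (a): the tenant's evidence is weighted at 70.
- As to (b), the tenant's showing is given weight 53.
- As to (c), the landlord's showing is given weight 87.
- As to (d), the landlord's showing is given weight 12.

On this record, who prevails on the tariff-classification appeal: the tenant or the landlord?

Stage 1 (tenant, a more-likely-than-not showing, weight is at least 53): (a) net 70−26=44 < 53 — fails; (b) 53 ≥ 53 — meets.
  Not every element is met, so the tenant fails to carry Stage 1.
The landlord prevails.

landlord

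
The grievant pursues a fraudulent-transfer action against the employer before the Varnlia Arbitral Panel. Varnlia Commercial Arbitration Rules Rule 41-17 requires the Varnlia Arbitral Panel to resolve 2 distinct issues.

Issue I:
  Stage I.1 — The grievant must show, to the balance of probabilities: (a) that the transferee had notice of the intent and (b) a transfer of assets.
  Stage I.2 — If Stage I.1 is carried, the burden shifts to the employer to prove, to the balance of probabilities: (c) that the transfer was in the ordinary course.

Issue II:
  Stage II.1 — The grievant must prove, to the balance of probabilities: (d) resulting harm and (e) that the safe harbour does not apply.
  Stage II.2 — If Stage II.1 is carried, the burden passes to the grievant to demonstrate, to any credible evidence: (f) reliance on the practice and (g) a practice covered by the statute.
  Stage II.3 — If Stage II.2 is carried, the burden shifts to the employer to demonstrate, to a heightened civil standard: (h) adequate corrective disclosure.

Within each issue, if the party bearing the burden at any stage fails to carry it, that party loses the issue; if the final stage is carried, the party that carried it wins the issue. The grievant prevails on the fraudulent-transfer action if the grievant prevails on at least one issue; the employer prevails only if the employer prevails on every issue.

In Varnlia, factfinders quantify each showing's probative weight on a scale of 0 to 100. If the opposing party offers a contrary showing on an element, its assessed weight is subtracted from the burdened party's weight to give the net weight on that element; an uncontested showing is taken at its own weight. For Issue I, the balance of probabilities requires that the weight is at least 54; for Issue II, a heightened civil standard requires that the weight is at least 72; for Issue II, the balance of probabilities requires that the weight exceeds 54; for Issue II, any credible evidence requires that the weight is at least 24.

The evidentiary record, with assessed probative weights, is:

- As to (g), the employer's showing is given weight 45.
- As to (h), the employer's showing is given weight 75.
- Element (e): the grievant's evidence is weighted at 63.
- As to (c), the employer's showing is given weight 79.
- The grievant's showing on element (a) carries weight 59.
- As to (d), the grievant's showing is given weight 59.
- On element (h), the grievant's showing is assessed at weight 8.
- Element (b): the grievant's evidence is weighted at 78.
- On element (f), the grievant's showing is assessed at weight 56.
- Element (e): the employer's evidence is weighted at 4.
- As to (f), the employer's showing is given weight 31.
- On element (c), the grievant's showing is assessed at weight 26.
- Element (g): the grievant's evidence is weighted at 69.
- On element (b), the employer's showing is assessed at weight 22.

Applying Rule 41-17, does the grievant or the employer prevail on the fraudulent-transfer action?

— Issue I —
Stage I.1 — burden on grievant; standard: the balance of probabilities (weight is at least 54).
    (a): 59 ≥ 54 [met]
    (b): 78 − 22 = 56 ≥ 54 [met]
  All elements met. The burden passes to the employer.
Stage I.2 — burden on employer; standard: the balance of probabilities (weight is at least 54).
    (c): 79 − 26 = 53 < 54 [not met]
  Stage I.2 not carried; the employer fails its burden.
So the grievant prevails on this issue.
— Issue II —
Stage II.1 — burden on grievant; standard: the balance of probabilities (weight exceeds 54).
    (d): 59 > 54 [met]
    (e): 63 − 4 = 59 > 54 [met]
  Stage II.1 carried; the burden remains with the grievant.
Stage II.2 — burden on grievant; standard: any credible evidence (weight is at least 24).
    (f): 56 − 31 = 25 ≥ 24 [met]
    (g): 69 − 45 = 24 ≥ 24 [met]
  All elements met. The burden passes to the employer.
Stage II.3 — burden on employer; standard: a heightened civil standard (weight is at least 72).
    (h): 75 − 8 = 67 < 72 [not met]
  Not every element is met, so the employer fails to carry Stage II.3.
The analysis ends at Stage II.3; the grievant prevails on this issue.
Per-issue: Issue I → grievant; Issue II → grievant. The grievant must prevail on at least one issue; overall, the grievant prevails.

grievant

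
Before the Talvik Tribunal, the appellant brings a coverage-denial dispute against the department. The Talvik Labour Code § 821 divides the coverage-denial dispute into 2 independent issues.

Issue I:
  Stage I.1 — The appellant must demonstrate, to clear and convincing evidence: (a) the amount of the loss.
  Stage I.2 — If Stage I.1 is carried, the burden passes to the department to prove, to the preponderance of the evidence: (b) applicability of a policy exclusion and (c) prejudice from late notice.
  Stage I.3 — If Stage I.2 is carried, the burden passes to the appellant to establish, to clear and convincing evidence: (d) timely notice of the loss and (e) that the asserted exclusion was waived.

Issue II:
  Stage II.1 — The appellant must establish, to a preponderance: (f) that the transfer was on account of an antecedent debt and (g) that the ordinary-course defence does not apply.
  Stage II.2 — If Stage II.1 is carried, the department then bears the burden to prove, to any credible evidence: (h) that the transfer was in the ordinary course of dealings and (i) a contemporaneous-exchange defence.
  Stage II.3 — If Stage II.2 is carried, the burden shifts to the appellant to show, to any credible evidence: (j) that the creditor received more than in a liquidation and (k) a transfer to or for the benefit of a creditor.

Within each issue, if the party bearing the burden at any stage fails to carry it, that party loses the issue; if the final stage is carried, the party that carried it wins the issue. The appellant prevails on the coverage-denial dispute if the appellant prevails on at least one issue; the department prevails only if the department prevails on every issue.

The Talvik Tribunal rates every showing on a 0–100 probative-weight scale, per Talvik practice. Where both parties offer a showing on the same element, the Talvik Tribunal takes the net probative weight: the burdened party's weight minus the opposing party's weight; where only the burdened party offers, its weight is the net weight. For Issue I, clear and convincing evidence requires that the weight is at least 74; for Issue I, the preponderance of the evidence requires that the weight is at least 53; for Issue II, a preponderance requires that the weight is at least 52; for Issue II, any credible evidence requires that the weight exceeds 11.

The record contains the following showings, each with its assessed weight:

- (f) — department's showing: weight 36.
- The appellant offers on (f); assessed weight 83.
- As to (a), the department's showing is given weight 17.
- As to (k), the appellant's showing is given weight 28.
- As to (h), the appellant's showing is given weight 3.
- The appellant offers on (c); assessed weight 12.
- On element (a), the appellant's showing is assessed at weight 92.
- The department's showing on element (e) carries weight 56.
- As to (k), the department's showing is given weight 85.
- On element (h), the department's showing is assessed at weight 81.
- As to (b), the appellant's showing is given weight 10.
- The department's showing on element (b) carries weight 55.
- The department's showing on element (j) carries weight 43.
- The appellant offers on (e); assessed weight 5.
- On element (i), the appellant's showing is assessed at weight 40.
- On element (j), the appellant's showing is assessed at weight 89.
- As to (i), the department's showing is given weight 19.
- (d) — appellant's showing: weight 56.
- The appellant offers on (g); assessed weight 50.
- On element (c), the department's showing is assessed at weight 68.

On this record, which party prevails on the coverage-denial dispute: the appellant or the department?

appellant

— Issue I —
At Stage I.1 the appellant must meet clear and convincing evidence (weight is at least 74): on (a) the weight is 92 less the opposing 17 gives net 75, ≥ 74, so (a) meets the standard.
  Stage I.1 carried; the burden shifts to the department.
At Stage I.2 the department must meet the preponderance of the evidence (weight is at least 53): on (b) the weight is 55 less the opposing 10 gives net 45, < 53, so (b) does not meet the standard; on (c) the weight is 68 less the opposing 12 gives net 56, ≥ 53, so (c) meets the standard.
  The department does not carry Stage I.2.
So the appellant prevails on this issue.
— Issue II —
Stage II.1 — burden on appellant; standard: a preponderance (weight is at least 52).
    (f): 83 − 36 = 47 < 52 [not met]
    (g): 50 < 52 [not met]
  Stage II.1 not carried; the appellant fails its burden.
So the department prevails on this issue.
Per-issue: Issue I → appellant; Issue II → department. The appellant must prevail on at least one issue; overall, the appellant prevails.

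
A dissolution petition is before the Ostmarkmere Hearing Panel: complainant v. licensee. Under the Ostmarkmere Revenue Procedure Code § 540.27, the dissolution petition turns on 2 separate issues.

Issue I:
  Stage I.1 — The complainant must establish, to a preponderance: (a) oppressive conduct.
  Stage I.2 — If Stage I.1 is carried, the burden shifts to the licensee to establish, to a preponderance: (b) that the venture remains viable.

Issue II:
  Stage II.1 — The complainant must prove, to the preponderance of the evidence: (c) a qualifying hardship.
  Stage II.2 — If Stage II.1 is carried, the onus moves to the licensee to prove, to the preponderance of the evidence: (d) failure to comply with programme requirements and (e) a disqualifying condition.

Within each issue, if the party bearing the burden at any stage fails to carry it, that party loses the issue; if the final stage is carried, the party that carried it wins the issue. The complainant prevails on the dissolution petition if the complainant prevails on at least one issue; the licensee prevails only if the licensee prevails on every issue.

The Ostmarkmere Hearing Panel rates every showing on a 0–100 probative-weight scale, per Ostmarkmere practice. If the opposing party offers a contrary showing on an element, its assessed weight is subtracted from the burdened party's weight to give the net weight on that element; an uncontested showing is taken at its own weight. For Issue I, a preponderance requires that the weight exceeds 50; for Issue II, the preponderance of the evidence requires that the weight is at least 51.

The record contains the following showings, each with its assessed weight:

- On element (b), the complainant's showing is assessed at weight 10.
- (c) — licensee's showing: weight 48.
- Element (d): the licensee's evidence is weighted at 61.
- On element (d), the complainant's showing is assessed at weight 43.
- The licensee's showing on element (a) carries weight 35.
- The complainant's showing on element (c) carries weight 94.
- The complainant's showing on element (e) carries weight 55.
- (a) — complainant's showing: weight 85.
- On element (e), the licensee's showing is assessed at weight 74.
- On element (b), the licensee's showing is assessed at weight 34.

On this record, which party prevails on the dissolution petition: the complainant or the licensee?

— Issue I —
Stage I.1 (complainant, a preponderance, weight exceeds 50): (a) net 85−35=50 ≤ 50 — fails.
  Not every element is met, so the complainant fails to carry Stage I.1.
The analysis ends at Stage I.1; the licensee prevails on this issue.
— Issue II —
Stage II.1 — burden on complainant; standard: the preponderance of the evidence (weight is at least 51).
    (c): 94 − 48 = 46 < 51 [not met]
  Stage II.1 not carried; the complainant fails its burden.
The licensee prevails on this issue.
Per-issue: Issue I → licensee; Issue II → licensee. The complainant must prevail on at least one issue; overall, the licensee prevails.

licensee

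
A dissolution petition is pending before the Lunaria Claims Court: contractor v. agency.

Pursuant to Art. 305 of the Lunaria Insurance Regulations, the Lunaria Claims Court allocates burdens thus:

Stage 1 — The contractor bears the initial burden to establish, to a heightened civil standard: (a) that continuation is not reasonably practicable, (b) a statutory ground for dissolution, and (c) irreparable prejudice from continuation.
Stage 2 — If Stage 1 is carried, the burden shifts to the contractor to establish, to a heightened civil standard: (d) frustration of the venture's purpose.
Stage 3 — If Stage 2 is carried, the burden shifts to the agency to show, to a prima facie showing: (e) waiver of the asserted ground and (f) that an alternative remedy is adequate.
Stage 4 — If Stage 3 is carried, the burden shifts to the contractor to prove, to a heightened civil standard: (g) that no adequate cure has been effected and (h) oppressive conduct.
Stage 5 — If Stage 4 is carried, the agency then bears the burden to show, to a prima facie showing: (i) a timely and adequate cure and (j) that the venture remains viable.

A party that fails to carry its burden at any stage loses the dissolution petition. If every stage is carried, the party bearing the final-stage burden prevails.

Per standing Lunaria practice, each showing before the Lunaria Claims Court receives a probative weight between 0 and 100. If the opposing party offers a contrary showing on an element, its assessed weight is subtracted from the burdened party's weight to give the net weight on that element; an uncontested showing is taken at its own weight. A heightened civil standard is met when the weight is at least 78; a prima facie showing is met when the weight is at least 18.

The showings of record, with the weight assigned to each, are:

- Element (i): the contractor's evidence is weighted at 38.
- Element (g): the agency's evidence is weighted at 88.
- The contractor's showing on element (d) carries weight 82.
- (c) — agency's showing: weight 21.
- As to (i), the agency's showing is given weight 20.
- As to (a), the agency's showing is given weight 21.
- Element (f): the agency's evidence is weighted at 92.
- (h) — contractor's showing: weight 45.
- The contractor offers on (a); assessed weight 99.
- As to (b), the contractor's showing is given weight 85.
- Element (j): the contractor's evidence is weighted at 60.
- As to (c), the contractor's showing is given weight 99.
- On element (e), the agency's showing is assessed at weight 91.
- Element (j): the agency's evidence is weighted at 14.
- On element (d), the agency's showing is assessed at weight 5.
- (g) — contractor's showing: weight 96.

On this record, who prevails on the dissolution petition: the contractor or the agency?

Stage 1 — burden on contractor; standard: a heightened civil standard (weight is at least 78).
    (a): 99 − 21 = 78 ≥ 78 [met]
    (b): 85 ≥ 78 [met]
    (c): 99 − 21 = 78 ≥ 78 [met]
  Stage 1 is satisfied; the contractor continues to bear the burden.
Stage 2 — burden on contractor; standard: a heightened civil standard (weight is at least 78).
    (d): 82 − 5 = 77 < 78 [not met]
  Stage 2 not carried; the contractor fails its burden.
The analysis ends at Stage 2; the agency prevails.

agency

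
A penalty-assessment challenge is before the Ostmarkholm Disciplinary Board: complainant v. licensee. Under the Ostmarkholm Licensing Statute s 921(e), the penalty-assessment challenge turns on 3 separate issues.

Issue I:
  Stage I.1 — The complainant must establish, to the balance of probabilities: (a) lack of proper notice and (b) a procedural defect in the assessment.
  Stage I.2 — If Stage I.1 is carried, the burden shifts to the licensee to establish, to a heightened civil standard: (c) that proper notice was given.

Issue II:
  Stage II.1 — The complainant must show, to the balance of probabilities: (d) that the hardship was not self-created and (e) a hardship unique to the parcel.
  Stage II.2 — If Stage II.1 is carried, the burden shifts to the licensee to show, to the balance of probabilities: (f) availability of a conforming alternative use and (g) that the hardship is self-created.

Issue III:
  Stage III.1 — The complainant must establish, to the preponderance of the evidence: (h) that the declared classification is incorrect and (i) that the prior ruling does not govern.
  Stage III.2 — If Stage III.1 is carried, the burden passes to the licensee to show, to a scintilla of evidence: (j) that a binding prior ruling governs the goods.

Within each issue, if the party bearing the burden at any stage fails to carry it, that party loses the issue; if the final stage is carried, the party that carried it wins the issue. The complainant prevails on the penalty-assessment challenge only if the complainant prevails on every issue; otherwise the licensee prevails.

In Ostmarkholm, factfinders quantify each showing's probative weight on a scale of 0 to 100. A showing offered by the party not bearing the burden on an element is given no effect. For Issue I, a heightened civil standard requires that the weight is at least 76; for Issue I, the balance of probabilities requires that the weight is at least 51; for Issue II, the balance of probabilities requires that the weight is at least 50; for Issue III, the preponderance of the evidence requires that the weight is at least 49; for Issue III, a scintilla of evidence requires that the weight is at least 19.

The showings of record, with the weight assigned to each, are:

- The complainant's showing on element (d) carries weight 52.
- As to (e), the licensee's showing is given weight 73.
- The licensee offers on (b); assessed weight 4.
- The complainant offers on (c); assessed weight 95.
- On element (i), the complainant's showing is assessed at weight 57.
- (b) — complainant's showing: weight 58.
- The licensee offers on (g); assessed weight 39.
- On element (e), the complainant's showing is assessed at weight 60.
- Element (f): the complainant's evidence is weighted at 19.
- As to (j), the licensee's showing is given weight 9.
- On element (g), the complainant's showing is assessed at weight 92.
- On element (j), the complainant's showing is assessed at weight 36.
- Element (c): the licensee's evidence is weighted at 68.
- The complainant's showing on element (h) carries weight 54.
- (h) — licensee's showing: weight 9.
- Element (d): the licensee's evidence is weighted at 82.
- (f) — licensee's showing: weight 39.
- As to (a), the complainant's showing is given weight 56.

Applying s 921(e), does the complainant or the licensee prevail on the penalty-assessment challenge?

complainant

— Issue I —
Stage I.1 (complainant, the balance of probabilities, weight is at least 51): (a) 56 ≥ 51 — meets; (b) 58 (licensee's 4 disregarded) ≥ 51 — meets.
  The complainant carries Stage I.1; the licensee now bears the burden.
Stage I.2 (licensee, a heightened civil standard, weight is at least 76): (c) 68 (complainant's 95 disregarded) < 76 — fails.
  The licensee does not carry Stage I.2.
The complainant prevails on this issue.
— Issue II —
Stage II.1 — burden on complainant; standard: the balance of probabilities (weight is at least 50).
    (d): 52 (licensee's 82 disregarded) ≥ 50 [met]
    (e): 60 (licensee's 73 disregarded) ≥ 50 [met]
  Stage II.1 carried; the burden shifts to the licensee.
Stage II.2 — burden on licensee; standard: the balance of probabilities (weight is at least 50).
    (f): 39 (complainant's 19 disregarded) < 50 [not met]
    (g): 39 (complainant's 92 disregarded) < 50 [not met]
  Stage II.2 not carried; the licensee fails its burden.
The analysis ends at Stage II.2; the complainant prevails on this issue.
— Issue III —
Stage III.1 (complainant, the preponderance of the evidence, weight is at least 49): (h) 54 (licensee's 9 disregarded) ≥ 49 — meets; (i) 57 ≥ 49 — meets.
  Stage III.1 carried; the burden shifts to the licensee.
Stage III.2 (licensee, a scintilla of evidence, weight is at least 19): (j) 9 (complainant's 36 disregarded) < 19 — fails.
  Stage III.2 not carried; the licensee fails its burden.
So the complainant prevails on this issue.
Per-issue: Issue I → complainant; Issue II → complainant; Issue III → complainant. The complainant must prevail on every issue; overall, the complainant prevails.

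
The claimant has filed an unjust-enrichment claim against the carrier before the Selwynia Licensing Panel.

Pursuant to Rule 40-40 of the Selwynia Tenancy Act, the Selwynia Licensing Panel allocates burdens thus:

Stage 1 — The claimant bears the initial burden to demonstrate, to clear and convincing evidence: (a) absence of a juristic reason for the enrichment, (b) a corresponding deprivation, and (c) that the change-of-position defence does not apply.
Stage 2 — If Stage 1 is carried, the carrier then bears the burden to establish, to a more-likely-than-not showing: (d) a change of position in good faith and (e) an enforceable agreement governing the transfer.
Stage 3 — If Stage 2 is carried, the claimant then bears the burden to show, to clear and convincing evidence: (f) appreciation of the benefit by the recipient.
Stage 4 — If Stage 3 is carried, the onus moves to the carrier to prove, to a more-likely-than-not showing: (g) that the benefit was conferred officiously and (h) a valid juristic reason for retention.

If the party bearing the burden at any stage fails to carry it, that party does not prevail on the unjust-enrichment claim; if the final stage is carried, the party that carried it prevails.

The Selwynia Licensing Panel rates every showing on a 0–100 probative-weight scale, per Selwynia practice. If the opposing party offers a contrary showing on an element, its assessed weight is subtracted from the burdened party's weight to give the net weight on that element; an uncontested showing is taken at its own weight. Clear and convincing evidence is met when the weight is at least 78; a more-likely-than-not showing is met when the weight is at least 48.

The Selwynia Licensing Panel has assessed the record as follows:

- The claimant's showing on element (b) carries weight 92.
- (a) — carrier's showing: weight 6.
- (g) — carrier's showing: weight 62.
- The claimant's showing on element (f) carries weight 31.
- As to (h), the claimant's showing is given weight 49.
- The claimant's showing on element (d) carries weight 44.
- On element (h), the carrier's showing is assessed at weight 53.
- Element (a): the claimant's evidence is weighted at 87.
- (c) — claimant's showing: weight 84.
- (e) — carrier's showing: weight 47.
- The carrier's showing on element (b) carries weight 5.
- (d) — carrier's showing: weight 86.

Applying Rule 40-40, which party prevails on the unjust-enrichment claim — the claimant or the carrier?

Stage 1 (claimant, clear and convincing evidence, weight is at least 78): (a) net 87−6=81 ≥ 78 — meets; (b) net 92−5=87 ≥ 78 — meets; (c) 84 ≥ 78 — meets.
  All elements met. The burden passes to the carrier.
Stage 2 (carrier, a more-likely-than-not showing, weight is at least 48): (d) net 86−44=42 < 48 — fails; (e) 47 < 48 — fails.
  Stage 2 not carried; the carrier fails its burden.
The claimant prevails.

claimant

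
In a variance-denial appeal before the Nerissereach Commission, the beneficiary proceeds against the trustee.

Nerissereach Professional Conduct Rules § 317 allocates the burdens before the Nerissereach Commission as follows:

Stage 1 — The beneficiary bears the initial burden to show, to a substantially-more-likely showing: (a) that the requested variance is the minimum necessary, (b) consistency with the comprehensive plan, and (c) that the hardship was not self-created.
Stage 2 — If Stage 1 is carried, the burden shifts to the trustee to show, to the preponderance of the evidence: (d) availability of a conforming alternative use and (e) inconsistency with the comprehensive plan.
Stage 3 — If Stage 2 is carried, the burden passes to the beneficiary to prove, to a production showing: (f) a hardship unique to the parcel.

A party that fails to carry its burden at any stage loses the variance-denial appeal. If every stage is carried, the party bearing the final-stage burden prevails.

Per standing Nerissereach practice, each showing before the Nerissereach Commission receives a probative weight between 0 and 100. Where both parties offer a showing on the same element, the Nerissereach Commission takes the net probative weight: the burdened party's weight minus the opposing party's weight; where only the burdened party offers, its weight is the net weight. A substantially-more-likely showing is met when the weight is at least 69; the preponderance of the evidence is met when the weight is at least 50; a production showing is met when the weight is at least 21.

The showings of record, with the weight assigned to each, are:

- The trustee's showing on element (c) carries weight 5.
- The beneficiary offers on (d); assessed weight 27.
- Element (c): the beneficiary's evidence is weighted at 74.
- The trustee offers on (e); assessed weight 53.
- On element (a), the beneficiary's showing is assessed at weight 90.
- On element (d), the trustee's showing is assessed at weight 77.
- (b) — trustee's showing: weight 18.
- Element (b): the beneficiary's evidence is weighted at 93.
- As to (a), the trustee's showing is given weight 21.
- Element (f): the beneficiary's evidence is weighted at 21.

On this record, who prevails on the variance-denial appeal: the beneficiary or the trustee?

Stage 1 — burden on beneficiary; standard: a substantially-more-likely showing (weight is at least 69).
    (a): 90 − 21 = 69 ≥ 69 [met]
    (b): 93 − 18 = 75 ≥ 69 [met]
    (c): 74 − 5 = 69 ≥ 69 [met]
  Stage 1 carried; the burden shifts to the trustee.
Stage 2 — burden on trustee; standard: the preponderance of the evidence (weight is at least 50).
    (d): 77 − 27 = 50 ≥ 50 [met]
    (e): 53 ≥ 50 [met]
  The trustee carries Stage 2; the beneficiary now bears the burden.
Stage 3 — burden on beneficiary; standard: a production showing (weight is at least 21).
    (f): 21 ≥ 21 [met]
  Stage 3 carried; the final stage is satisfied.
All stages carried — the beneficiary prevails.

beneficiary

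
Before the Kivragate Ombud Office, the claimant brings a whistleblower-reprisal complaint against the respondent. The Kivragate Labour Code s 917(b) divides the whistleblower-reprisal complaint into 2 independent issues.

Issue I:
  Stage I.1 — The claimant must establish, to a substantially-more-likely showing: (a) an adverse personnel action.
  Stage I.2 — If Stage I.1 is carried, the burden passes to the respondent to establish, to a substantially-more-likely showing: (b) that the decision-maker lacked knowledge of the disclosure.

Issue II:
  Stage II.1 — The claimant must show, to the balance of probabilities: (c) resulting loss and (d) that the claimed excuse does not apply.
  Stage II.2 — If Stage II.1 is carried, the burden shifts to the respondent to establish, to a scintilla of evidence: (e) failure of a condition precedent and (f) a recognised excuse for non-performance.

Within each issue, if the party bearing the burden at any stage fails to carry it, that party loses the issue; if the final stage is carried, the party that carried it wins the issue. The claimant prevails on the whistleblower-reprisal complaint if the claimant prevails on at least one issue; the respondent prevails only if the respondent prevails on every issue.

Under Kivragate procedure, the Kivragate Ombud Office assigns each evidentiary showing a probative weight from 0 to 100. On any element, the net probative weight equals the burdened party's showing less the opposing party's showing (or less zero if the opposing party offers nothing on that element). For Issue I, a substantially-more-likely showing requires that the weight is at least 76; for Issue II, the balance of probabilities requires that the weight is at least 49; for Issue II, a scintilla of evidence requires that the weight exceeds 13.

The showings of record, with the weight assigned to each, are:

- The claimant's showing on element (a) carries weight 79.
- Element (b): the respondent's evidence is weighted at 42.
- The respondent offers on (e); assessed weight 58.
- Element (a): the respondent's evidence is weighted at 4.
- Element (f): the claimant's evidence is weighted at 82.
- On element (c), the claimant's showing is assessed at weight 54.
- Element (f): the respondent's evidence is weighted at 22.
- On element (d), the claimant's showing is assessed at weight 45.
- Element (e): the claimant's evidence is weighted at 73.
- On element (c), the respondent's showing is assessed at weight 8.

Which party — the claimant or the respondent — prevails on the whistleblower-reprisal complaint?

— Issue I —
Stage I.1 — burden on claimant; standard: a substantially-more-likely showing (weight is at least 76).
    (a): 79 − 4 = 75 < 76 [not met]
  Not every element is met, so the claimant fails to carry Stage I.1.
So the respondent prevails on this issue.
— Issue II —
Stage II.1 — burden on claimant; standard: the balance of probabilities (weight is at least 49).
    (c): 54 − 8 = 46 < 49 [not met]
    (d): 45 < 49 [not met]
  The claimant does not carry Stage II.1.
The respondent prevails on this issue.
Per-issue: Issue I → respondent; Issue II → respondent. The claimant must prevail on at least one issue; overall, the respondent prevails.

respondent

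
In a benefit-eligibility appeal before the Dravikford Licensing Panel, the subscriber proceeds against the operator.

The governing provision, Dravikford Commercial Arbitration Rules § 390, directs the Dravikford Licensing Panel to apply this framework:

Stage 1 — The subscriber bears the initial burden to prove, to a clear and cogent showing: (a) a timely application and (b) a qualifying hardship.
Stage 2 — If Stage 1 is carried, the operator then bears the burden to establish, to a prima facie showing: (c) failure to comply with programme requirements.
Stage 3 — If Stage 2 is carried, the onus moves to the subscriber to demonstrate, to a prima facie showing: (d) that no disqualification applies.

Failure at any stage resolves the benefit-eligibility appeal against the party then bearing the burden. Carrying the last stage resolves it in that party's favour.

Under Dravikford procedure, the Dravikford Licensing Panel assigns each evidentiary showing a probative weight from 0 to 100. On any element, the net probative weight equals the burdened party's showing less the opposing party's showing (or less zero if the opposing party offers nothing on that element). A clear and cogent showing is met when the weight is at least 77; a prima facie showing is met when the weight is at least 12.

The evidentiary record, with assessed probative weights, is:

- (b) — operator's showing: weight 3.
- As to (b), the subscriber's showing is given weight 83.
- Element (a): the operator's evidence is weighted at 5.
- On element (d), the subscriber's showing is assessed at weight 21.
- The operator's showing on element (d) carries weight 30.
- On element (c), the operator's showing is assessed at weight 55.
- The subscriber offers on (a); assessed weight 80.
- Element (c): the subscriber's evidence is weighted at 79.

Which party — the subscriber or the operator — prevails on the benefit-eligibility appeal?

operator

Stage 1 (subscriber, a clear and cogent showing, weight is at least 77): (a) net 80−5=75 < 77 — fails; (b) net 83−3=80 ≥ 77 — meets.
  The subscriber does not carry Stage 1.
The operator prevails.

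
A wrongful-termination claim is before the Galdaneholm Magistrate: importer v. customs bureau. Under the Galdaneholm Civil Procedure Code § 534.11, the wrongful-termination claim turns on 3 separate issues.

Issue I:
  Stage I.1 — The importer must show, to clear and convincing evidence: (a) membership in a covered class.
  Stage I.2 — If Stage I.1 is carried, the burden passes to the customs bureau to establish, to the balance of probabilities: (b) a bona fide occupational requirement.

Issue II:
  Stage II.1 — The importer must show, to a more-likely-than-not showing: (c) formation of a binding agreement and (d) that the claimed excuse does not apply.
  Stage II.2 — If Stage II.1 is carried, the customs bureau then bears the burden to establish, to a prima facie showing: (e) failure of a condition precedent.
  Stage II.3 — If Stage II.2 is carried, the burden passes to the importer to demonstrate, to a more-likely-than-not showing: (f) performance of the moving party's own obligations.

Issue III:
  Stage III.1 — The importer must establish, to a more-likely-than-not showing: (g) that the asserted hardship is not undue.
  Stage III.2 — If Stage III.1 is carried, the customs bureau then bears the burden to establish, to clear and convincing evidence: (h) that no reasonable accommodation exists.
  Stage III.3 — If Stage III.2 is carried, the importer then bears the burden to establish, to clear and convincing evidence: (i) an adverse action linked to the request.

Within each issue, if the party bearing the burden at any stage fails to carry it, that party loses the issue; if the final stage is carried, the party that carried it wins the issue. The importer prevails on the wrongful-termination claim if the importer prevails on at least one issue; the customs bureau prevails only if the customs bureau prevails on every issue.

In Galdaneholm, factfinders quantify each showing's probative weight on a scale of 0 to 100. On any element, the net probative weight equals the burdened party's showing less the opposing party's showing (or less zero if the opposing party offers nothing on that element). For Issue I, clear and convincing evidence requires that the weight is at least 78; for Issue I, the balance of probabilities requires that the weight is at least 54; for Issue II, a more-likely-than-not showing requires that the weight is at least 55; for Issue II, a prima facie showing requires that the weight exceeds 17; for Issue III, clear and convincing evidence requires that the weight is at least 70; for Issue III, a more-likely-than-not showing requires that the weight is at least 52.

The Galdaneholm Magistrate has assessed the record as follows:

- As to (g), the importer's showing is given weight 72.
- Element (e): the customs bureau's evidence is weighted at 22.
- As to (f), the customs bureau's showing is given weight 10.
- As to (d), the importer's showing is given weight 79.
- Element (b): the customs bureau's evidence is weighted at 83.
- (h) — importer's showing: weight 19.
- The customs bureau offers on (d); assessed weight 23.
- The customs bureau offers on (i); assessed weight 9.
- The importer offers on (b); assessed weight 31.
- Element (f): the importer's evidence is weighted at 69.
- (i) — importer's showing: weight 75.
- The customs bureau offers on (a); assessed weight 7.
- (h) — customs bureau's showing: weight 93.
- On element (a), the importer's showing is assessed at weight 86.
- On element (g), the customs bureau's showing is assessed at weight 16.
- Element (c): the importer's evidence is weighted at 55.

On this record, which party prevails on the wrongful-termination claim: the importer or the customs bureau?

importer

— Issue I —
Stage I.1 (importer, clear and convincing evidence, weight is at least 78): (a) net 86−7=79 ≥ 78 — meets.
  Stage I.1 is satisfied; the onus moves to the customs bureau.
Stage I.2 (customs bureau, the balance of probabilities, weight is at least 54): (b) net 83−31=52 < 54 — fails.
  Not every element is met, so the customs bureau fails to carry Stage I.2.
The analysis ends at Stage I.2; the importer prevails on this issue.
— Issue II —
At Stage II.1 the importer must meet a more-likely-than-not showing (weight is at least 55): on (c) the weight is 55, which does reach 55, so (c) meets the standard; on (d) the weight is 79 less the opposing 23 gives net 56, ≥ 55, so (d) meets the standard.
  The importer carries Stage II.1; the customs bureau now bears the burden.
At Stage II.2 the customs bureau must meet a prima facie showing (weight exceeds 17): on (e) the weight is 22, which does exceed 17, so (e) meets the standard.
  Stage II.2 is satisfied; the onus moves to the importer.
At Stage II.3 the importer must meet a more-likely-than-not showing (weight is at least 55): on (f) the weight is 69 less the opposing 10 gives net 59, ≥ 55, so (f) meets the standard.
  Stage II.3 carried; the final stage is satisfied.
All stages carried — the importer prevails on this issue.
— Issue III —
Stage III.1 — burden on importer; standard: a more-likely-than-not showing (weight is at least 52).
    (g): 72 − 16 = 56 ≥ 52 [met]
  Stage III.1 carried; the burden shifts to the customs bureau.
Stage III.2 — burden on customs bureau; standard: clear and convincing evidence (weight is at least 70).
    (h): 93 − 19 = 74 ≥ 70 [met]
  The customs bureau carries Stage III.2; the importer now bears the burden.
Stage III.3 — burden on importer; standard: clear and convincing evidence (weight is at least 70).
    (i): 75 − 9 = 66 < 70 [not met]
  Stage III.3 not carried; the importer fails its burden.
The customs bureau prevails on this issue.
Per-issue: Issue I → importer; Issue II → importer; Issue III → customs bureau. The importer must prevail on at least one issue; overall, the importer prevails.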